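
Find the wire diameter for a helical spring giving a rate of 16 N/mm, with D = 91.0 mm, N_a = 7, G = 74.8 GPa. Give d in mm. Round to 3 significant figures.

9.75 mm

d = (8D³N_a·k / G)^(1/4) = (8·91.0³·7·16 / (74.8×10³))^0.25
  = (9026.7)^0.25 = 9.7473 mm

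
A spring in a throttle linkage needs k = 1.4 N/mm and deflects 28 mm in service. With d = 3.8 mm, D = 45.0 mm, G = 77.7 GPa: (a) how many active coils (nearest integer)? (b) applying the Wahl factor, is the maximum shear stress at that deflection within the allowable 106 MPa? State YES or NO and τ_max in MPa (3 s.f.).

(a) 16 coils; (b) YES, τ_max = 91.1 MPa

N_a = Gd⁴/(8D³k) = (77.7×10³)(3.8⁴)/(8·45.0³·1.4) = 15.87 → N_a = 16
Actual rate k = Gd⁴/(8D³·16) = 1.389 N/mm
Working load F = kδ = 1.389·28 = 38.893 N
C = 45.0/3.8 = 11.8421; K_W = (4C−1)/(4C−4)+0.615/C = 1.1211
τ_max = K_W·8FD/(πd³) = 1.1211·81.221 = 91.057 MPa
τ_max ≤ 106 MPa → acceptable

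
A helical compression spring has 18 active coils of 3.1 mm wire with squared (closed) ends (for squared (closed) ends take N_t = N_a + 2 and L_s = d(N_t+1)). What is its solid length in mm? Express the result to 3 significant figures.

squared (closed) ends: N_t = N_a + 2 = 18 + 2 = 20
L_s = d·(N_t+1) = 3.1 × 21 = 65.1 mm

65.1 mm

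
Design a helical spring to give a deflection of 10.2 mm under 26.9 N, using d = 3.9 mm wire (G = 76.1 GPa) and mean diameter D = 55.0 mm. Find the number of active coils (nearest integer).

Required rate k = F/δ = 26.9/10.2 = 2.6373 N/mm
N_a = Gd⁴/(8D³k) = (76.1×10³ × 3.9⁴)/(8 × 55.0³ × 2.6373)
    = 1.76053e+07 / 3.51019e+06 = 5.015 → 5 coils

5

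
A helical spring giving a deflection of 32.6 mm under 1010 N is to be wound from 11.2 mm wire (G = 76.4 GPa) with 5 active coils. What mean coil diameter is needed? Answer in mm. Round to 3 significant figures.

99.0 mm

Required rate k = F/δ = 1010/32.6 = 30.982 N/mm
D = (Gd⁴/(8N_a·k))^(1/3) = (76.4×10³·11.2⁴/(8·5·30.982))^(1/3)
  = (970067)^(1/3) = 98.9921 mm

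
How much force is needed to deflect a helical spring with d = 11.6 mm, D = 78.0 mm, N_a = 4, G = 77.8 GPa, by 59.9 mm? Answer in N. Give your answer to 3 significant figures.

5560 N

k = Gd⁴/(8D³N_a) = (77.8×10³)(11.6⁴)/(8·78.0³·4) = 92.764 N/mm
F = k·δ = 92.764 × 59.9 = 5556.5 N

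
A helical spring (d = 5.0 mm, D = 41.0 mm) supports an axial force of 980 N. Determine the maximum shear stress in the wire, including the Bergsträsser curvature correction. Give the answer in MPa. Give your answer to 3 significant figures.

956 MPa

Spring index C = D/d = 41.0/5.0 = 8.2000
K_B = (4C+2)/(4C−3) = 34.800/29.800 = 1.1678
τ₀ = 8FD/(πd³) = 8·980·41.0/(π·5.0³) = 321440/392.7 = 818.54 MPa
τ_max = K·τ₀ = 1.1678 × 818.54 = 955.88 MPa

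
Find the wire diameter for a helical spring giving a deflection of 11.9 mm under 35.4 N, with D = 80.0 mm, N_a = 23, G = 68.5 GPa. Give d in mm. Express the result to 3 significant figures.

8.00 mm

Required rate k = F/δ = 35.4/11.9 = 2.9748 N/mm
d = (8D³N_a·k / G)^(1/4) = (8·80.0³·23·2.9748 / (68.5×10³))^0.25
  = (4091.2)^0.25 = 7.9977 mm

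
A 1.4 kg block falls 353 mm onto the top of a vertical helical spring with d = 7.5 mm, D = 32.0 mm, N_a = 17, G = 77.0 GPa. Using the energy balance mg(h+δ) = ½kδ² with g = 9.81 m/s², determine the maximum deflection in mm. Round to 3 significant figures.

13.6 mm

k = Gd⁴/(8D³N_a) = (77.0×10³)(7.5⁴)/(8·32.0³·17) = 54.67 N/mm
W = mg = 1.4 × 9.81 = 13.734 N
½kδ² − Wδ − Wh = 0 → δ = (W + √(W² + 2kWh))/k
δ = (13.734 + √(188.62 + 530089))/54.67 = (13.734 + 728.2)/54.67 = 13.571 mm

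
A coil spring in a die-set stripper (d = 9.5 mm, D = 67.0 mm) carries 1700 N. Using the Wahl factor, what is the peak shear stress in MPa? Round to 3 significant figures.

Spring index C = D/d = 67.0/9.5 = 7.0526
K_W = (4C−1)/(4C−4) + 0.615/C = 27.211/24.211 + 0.0872 = 1.2111
τ₀ = 8FD/(πd³) = 8·1700·67.0/(π·9.5³) = 911200/2693.5 = 338.29 MPa
τ_max = K·τ₀ = 1.2111 × 338.29 = 409.71 MPa

410 MPa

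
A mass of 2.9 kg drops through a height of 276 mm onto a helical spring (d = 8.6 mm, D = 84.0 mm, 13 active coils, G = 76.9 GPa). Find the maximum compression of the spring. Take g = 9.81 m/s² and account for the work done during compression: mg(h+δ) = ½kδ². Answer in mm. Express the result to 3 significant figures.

52.3 mm

k = Gd⁴/(8D³N_a) = (76.9×10³)(8.6⁴)/(8·84.0³·13) = 6.8242 N/mm
W = mg = 2.9 × 9.81 = 28.449 N
½kδ² − Wδ − Wh = 0 → δ = (W + √(W² + 2kWh))/k
δ = (28.449 + √(809.35 + 107166))/6.8242 = (28.449 + 328.6)/6.8242 = 52.321 mm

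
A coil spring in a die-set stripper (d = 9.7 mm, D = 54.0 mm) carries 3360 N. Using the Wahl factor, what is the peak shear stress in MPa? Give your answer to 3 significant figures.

Spring index C = D/d = 54.0/9.7 = 5.5670
K_W = (4C−1)/(4C−4) + 0.615/C = 21.268/18.268 + 0.1105 = 1.2747
τ₀ = 8FD/(πd³) = 8·3360·54.0/(π·9.7³) = 1.45152e+06/2867.2 = 506.24 MPa
τ_max = K·τ₀ = 1.2747 × 506.24 = 645.3 MPa

645 MPa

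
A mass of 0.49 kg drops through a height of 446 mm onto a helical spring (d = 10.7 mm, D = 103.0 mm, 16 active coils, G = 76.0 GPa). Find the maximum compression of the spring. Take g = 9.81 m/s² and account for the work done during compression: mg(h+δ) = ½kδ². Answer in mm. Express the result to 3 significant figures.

25.2 mm

k = Gd⁴/(8D³N_a) = (76.0×10³)(10.7⁴)/(8·103.0³·16) = 7.1224 N/mm
W = mg = 0.49 × 9.81 = 4.8069 N
½kδ² − Wδ − Wh = 0 → δ = (W + √(W² + 2kWh))/k
δ = (4.8069 + √(23.106 + 30539.2))/7.1224 = (4.8069 + 174.82)/7.1224 = 25.22 mm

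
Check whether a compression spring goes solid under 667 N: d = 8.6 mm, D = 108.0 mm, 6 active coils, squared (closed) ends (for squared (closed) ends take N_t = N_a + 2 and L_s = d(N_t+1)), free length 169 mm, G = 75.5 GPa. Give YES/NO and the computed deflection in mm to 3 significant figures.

k = Gd⁴/(8D³N_a) = (75.5×10³)(8.6⁴)/(8·108.0³·6) = 6.8301 N/mm
N_t = 8; L_s = 8.6·9 = 77.4 mm; δ_solid = L₀ − L_s = 169 − 77.4 = 91.6 mm
δ = F/k = 667/6.8301 = 97.656 mm
δ ≥ δ_solid → spring goes solid

YES, δ = 97.7 mm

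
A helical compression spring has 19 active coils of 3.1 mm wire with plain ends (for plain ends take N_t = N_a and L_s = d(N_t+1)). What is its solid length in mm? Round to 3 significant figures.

plain ends: N_t = N_a = 19
L_s = d·(N_t+1) = 3.1 × 20 = 62 mm

62.0 mm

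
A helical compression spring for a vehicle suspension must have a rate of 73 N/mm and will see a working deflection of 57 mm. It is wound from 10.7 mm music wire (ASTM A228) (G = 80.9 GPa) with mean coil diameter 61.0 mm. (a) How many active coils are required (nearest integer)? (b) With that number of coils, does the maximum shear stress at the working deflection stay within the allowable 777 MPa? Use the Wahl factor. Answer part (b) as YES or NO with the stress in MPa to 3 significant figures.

N_a = Gd⁴/(8D³k) = (80.9×10³)(10.7⁴)/(8·61.0³·73) = 8 → N_a = 8
Actual rate k = Gd⁴/(8D³·8) = 72.999 N/mm
Working load F = kδ = 72.999·57 = 4160.9 N
C = 61.0/10.7 = 5.7009; K_W = (4C−1)/(4C−4)+0.615/C = 1.2674
τ_max = K_W·8FD/(πd³) = 1.2674·527.6 = 668.7 MPa
τ_max ≤ 777 MPa → acceptable

(a) 8 coils; (b) YES, τ_max = 669 MPa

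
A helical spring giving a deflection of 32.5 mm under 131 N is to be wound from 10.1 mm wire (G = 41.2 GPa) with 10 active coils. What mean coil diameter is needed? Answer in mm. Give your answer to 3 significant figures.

Required rate k = F/δ = 131/32.5 = 4.0308 N/mm
D = (Gd⁴/(8N_a·k))^(1/3) = (41.2×10³·10.1⁴/(8·10·4.0308))^(1/3)
  = (1.32955e+06)^(1/3) = 109.9601 mm

110 mm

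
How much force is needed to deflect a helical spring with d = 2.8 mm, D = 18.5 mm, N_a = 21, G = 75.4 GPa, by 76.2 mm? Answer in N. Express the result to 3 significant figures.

k = Gd⁴/(8D³N_a) = (75.4×10³)(2.8⁴)/(8·18.5³·21) = 4.3569 N/mm
F = k·δ = 4.3569 × 76.2 = 332 N

332 N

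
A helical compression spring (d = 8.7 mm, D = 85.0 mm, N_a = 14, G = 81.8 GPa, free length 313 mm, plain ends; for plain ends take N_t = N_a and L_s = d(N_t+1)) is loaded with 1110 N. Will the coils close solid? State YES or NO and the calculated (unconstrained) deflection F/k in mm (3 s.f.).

NO, δ = 163 mm

k = Gd⁴/(8D³N_a) = (81.8×10³)(8.7⁴)/(8·85.0³·14) = 6.8133 N/mm
N_t = 14; L_s = 8.7·15 = 130.5 mm; δ_solid = L₀ − L_s = 313 − 130.5 = 182.5 mm
δ = F/k = 1110/6.8133 = 162.92 mm
δ < δ_solid → spring does not go solid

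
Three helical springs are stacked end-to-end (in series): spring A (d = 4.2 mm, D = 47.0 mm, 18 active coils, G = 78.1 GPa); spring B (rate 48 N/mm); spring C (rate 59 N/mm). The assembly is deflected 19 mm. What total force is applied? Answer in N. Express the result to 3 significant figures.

29.1 N

k_A = Gd⁴/(8D³N_a) = (78.1×10³)(4.2⁴)/(8·47.0³·18) = 1.6255 N/mm
Series: 1/k_eq = 1/1.6255 + 1/48 + 1/59 = 0.65297; k_eq = 1.5315 N/mm
F = k_eq·δ = 1.5315·19 = 29.098 N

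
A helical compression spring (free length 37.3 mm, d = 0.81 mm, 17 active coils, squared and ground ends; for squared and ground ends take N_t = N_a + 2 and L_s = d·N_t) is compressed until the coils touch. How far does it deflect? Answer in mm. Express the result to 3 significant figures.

21.9 mm

N_t = 19; L_s = 0.81·19 = 15.39 mm
δ_solid = L₀ − L_s = 37.3 − 15.39 = 21.91 mm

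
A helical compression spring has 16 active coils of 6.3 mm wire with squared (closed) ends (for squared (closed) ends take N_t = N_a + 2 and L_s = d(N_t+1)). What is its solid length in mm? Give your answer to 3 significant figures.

squared (closed) ends: N_t = N_a + 2 = 16 + 2 = 18
L_s = d·(N_t+1) = 6.3 × 19 = 119.7 mm

120 mm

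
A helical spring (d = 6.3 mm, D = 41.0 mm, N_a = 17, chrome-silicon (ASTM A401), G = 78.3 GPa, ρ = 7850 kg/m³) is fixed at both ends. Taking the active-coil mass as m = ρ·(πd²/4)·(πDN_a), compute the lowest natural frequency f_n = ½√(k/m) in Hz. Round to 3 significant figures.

78.4 Hz

k = Gd⁴/(8D³N_a) = (78.3×10³)(6.3⁴)/(8·41.0³·17) = 13.159 N/mm = 13159 N/m
Wire length L = πDN_a = π·41.0·17 = 2189.7 mm
m = ρ·(πd²/4)·L = 7850 × 31.172×10⁻⁶ m² × 2.1897 m = 0.53583 kg
f_n = ½√(k/m) = 0.5·√(13159/0.53583) = 0.5·√(24559) = 78.357 Hz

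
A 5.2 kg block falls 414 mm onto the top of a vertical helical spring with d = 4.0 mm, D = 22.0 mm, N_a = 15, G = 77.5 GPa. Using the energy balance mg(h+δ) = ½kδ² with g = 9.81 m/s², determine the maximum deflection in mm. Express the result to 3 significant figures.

k = Gd⁴/(8D³N_a) = (77.5×10³)(4.0⁴)/(8·22.0³·15) = 15.527 N/mm
W = mg = 5.2 × 9.81 = 51.012 N
½kδ² − Wδ − Wh = 0 → δ = (W + √(W² + 2kWh))/k
δ = (51.012 + √(2602.2 + 655836))/15.527 = (51.012 + 811.44)/15.527 = 55.545 mm

55.5 mm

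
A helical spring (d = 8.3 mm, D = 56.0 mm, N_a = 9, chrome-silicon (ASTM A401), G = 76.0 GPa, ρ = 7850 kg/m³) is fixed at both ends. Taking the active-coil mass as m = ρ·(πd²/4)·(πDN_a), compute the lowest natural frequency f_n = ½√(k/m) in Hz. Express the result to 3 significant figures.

103 Hz

k = Gd⁴/(8D³N_a) = (76.0×10³)(8.3⁴)/(8·56.0³·9) = 28.525 N/mm = 28525 N/m
Wire length L = πDN_a = π·56.0·9 = 1583.4 mm
m = ρ·(πd²/4)·L = 7850 × 54.106×10⁻⁶ m² × 1.5834 m = 0.67251 kg
f_n = ½√(k/m) = 0.5·√(28525/0.67251) = 0.5·√(42416) = 102.98 Hz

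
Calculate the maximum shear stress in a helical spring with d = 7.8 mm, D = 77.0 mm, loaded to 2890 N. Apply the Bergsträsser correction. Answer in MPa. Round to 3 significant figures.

1360 MPa

Spring index C = D/d = 77.0/7.8 = 9.8718
K_B = (4C+2)/(4C−3) = 41.487/36.487 = 1.1370
τ₀ = 8FD/(πd³) = 8·2890·77.0/(π·7.8³) = 1.78024e+06/1490.8 = 1194.1 MPa
τ_max = K·τ₀ = 1.1370 × 1194.1 = 1357.7 MPa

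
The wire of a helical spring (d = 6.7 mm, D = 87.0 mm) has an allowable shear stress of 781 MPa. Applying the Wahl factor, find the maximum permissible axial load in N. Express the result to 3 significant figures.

C = D/d = 87.0/6.7 = 12.9851
K_W = (4C−1)/(4C−4) + 0.615/C = 50.940/47.940 + 0.0474 = 1.1099
τ_max = K·8FD/(πd³) → F_max = τ_allow·πd³/(8DK)
F_max = 781·π·6.7³/(8·87.0·1.1099) = 7.3795e+05/772.52 = 955.25 N

955 N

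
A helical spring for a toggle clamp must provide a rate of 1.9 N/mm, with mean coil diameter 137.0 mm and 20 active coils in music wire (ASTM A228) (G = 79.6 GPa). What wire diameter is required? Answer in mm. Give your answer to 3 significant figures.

d = (8D³N_a·k / G)^(1/4) = (8·137.0³·20·1.9 / (79.6×10³))^0.25
  = (9820.2)^0.25 = 9.9548 mm

9.95 mm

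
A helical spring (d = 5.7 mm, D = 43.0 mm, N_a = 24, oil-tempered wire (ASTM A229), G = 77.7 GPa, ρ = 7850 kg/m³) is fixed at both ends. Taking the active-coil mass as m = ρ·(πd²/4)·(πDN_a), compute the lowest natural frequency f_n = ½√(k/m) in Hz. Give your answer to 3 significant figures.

45.5 Hz

k = Gd⁴/(8D³N_a) = (77.7×10³)(5.7⁴)/(8·43.0³·24) = 5.373 N/mm = 5373 N/m
Wire length L = πDN_a = π·43.0·24 = 3242.1 mm
m = ρ·(πd²/4)·L = 7850 × 25.518×10⁻⁶ m² × 3.2421 m = 0.64944 kg
f_n = ½√(k/m) = 0.5·√(5373/0.64944) = 0.5·√(8273.2) = 45.479 Hz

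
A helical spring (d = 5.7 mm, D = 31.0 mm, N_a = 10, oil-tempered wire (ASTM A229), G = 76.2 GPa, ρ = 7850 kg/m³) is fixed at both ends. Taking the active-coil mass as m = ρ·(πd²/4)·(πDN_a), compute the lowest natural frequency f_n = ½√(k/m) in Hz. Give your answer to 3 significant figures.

k = Gd⁴/(8D³N_a) = (76.2×10³)(5.7⁴)/(8·31.0³·10) = 33.75 N/mm = 33750 N/m
Wire length L = πDN_a = π·31.0·10 = 973.89 mm
m = ρ·(πd²/4)·L = 7850 × 25.518×10⁻⁶ m² × 0.97389 m = 0.19508 kg
f_n = ½√(k/m) = 0.5·√(33750/0.19508) = 0.5·√(1.73e+05) = 207.97 Hz

208 Hz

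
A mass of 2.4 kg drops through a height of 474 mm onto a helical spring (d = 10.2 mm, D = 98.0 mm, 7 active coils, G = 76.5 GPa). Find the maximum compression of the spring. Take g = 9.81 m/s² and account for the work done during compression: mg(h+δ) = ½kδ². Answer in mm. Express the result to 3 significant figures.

39.2 mm

k = Gd⁴/(8D³N_a) = (76.5×10³)(10.2⁴)/(8·98.0³·7) = 15.711 N/mm
W = mg = 2.4 × 9.81 = 23.544 N
½kδ² − Wδ − Wh = 0 → δ = (W + √(W² + 2kWh))/k
δ = (23.544 + √(554.32 + 350659))/15.711 = (23.544 + 592.63)/15.711 = 39.22 mm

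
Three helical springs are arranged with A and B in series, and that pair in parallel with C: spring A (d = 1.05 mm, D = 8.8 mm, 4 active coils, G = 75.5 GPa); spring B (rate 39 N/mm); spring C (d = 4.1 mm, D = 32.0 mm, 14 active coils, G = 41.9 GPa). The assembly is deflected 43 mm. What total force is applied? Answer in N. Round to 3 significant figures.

k_A = Gd⁴/(8D³N_a) = (75.5×10³)(1.05⁴)/(8·8.8³·4) = 4.2083 N/mm
k_C = Gd⁴/(8D³N_a) = (41.9×10³)(4.1⁴)/(8·32.0³·14) = 3.2261 N/mm
Springs A,B series: k_AB = 1/(1/4.2083+1/39) = 3.7984 N/mm; parallel with C: k_eq = 3.7984+3.2261 = 7.0246 N/mm
F = k_eq·δ = 7.0246·43 = 302.06 N

302 N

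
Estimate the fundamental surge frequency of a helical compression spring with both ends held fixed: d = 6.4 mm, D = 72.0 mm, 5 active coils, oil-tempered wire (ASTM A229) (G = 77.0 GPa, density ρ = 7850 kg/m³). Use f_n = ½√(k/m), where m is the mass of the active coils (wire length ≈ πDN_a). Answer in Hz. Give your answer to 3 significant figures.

k = Gd⁴/(8D³N_a) = (77.0×10³)(6.4⁴)/(8·72.0³·5) = 8.6527 N/mm = 8652.7 N/m
Wire length L = πDN_a = π·72.0·5 = 1131 mm
m = ρ·(πd²/4)·L = 7850 × 32.17×10⁻⁶ m² × 1.131 m = 0.28561 kg
f_n = ½√(k/m) = 0.5·√(8652.7/0.28561) = 0.5·√(30296) = 87.028 Hz

87.0 Hz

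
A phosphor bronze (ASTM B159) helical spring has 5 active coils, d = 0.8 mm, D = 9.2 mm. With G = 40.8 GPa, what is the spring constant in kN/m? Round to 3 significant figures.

0.537 kN/m

k = Gd⁴/(8D³N_a) = (40.8×10³ × 0.8⁴) / (8 × 9.2³ × 5)
  = 16711.7 / 31147.5 = 0.53653 N/mm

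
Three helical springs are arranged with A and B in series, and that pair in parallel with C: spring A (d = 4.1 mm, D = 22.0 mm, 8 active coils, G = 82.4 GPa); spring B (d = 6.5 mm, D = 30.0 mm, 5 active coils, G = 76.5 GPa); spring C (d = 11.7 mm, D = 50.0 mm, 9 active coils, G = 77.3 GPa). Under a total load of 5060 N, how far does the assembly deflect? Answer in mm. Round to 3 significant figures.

26.9 mm

k_A = Gd⁴/(8D³N_a) = (82.4×10³)(4.1⁴)/(8·22.0³·8) = 34.168 N/mm
k_B = Gd⁴/(8D³N_a) = (76.5×10³)(6.5⁴)/(8·30.0³·5) = 126.44 N/mm
k_C = Gd⁴/(8D³N_a) = (77.3×10³)(11.7⁴)/(8·50.0³·9) = 160.95 N/mm
Springs A,B series: k_AB = 1/(1/34.168+1/126.44) = 26.899 N/mm; parallel with C: k_eq = 26.899+160.95 = 187.84 N/mm
δ = F/k_eq = 5060/187.84 = 26.937 mm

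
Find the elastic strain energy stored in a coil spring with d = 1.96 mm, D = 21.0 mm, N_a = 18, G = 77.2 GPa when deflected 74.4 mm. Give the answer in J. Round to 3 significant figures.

k = Gd⁴/(8D³N_a) = (77.2×10³)(1.96⁴)/(8·21.0³·18) = 0.85432 N/mm
U = ½kδ² = 0.5 × 0.85432 × 74.4² = 2364.5 N·mm = 2.3645 J

2.36 J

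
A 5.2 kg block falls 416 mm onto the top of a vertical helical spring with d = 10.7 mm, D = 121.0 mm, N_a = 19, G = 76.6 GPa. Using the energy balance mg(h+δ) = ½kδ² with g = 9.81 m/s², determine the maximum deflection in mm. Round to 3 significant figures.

k = Gd⁴/(8D³N_a) = (76.6×10³)(10.7⁴)/(8·121.0³·19) = 3.7288 N/mm
W = mg = 5.2 × 9.81 = 51.012 N
½kδ² − Wδ − Wh = 0 → δ = (W + √(W² + 2kWh))/k
δ = (51.012 + √(2602.2 + 158256))/3.7288 = (51.012 + 401.07)/3.7288 = 121.24 mm

121 mm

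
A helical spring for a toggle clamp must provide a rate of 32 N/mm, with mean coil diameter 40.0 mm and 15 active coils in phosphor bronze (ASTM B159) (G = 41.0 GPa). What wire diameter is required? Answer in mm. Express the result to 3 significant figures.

d = (8D³N_a·k / G)^(1/4) = (8·40.0³·15·32 / (41.0×10³))^0.25
  = (5994.1)^0.25 = 8.7990 mm

8.80 mm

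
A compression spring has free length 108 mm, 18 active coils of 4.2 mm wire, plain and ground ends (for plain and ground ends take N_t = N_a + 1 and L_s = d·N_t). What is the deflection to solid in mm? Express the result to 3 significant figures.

28.2 mm

N_t = 19; L_s = 4.2·19 = 79.8 mm
δ_solid = L₀ − L_s = 108 − 79.8 = 28.2 mm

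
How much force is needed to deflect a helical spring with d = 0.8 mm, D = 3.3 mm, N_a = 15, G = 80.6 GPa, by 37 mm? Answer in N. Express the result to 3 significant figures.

k = Gd⁴/(8D³N_a) = (80.6×10³)(0.8⁴)/(8·3.3³·15) = 7.6555 N/mm
F = k·δ = 7.6555 × 37 = 283.25 N

283 N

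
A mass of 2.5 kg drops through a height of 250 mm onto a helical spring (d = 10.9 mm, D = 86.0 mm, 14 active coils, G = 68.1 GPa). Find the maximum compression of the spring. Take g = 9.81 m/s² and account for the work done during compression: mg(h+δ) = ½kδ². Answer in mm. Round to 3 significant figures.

k = Gd⁴/(8D³N_a) = (68.1×10³)(10.9⁴)/(8·86.0³·14) = 13.494 N/mm
W = mg = 2.5 × 9.81 = 24.525 N
½kδ² − Wδ − Wh = 0 → δ = (W + √(W² + 2kWh))/k
δ = (24.525 + √(601.48 + 165470))/13.494 = (24.525 + 407.52)/13.494 = 32.018 mm

32.0 mm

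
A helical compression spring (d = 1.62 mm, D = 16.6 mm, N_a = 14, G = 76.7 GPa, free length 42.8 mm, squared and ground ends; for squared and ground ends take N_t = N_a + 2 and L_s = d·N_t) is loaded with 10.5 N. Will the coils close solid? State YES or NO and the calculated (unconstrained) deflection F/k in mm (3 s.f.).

k = Gd⁴/(8D³N_a) = (76.7×10³)(1.62⁴)/(8·16.6³·14) = 1.0311 N/mm
N_t = 16; L_s = 1.62·16 = 25.92 mm; δ_solid = L₀ − L_s = 42.8 − 25.92 = 16.88 mm
δ = F/k = 10.5/1.0311 = 10.183 mm
δ < δ_solid → spring does not go solid

NO, δ = 10.2 mm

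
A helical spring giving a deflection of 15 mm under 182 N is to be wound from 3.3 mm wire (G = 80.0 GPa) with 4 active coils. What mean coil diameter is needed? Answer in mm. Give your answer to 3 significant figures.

29.0 mm

Required rate k = F/δ = 182/15 = 12.133 N/mm
D = (Gd⁴/(8N_a·k))^(1/3) = (80.0×10³·3.3⁴/(8·4·12.133))^(1/3)
  = (24435.2)^(1/3) = 29.0183 mm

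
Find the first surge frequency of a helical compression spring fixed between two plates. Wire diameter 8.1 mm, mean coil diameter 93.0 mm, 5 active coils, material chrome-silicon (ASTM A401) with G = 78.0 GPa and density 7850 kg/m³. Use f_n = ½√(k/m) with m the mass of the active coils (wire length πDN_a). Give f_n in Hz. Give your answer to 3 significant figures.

66.4 Hz

k = Gd⁴/(8D³N_a) = (78.0×10³)(8.1⁴)/(8·93.0³·5) = 10.436 N/mm = 10436 N/m
Wire length L = πDN_a = π·93.0·5 = 1460.8 mm
m = ρ·(πd²/4)·L = 7850 × 51.53×10⁻⁶ m² × 1.4608 m = 0.59093 kg
f_n = ½√(k/m) = 0.5·√(10436/0.59093) = 0.5·√(17660) = 66.446 Hz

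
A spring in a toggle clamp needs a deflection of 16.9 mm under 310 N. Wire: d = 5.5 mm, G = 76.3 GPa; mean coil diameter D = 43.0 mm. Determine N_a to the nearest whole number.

Required rate k = F/δ = 310/16.9 = 18.343 N/mm
N_a = Gd⁴/(8D³k) = (76.3×10³ × 5.5⁴)/(8 × 43.0³ × 18.343)
    = 6.98193e+07 / 1.16673e+07 = 5.984 → 6 coils

6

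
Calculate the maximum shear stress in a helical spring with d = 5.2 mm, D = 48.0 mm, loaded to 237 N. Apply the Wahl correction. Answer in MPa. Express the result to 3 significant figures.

239 MPa

Spring index C = D/d = 48.0/5.2 = 9.2308
K_W = (4C−1)/(4C−4) + 0.615/C = 35.923/32.923 + 0.0666 = 1.1577
τ₀ = 8FD/(πd³) = 8·237·48.0/(π·5.2³) = 91008/441.73 = 206.02 MPa
τ_max = K·τ₀ = 1.1577 × 206.02 = 238.52 MPa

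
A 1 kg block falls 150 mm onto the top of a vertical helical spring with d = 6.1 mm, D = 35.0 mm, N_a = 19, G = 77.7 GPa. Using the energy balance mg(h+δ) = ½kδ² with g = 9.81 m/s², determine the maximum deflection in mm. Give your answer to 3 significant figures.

k = Gd⁴/(8D³N_a) = (77.7×10³)(6.1⁴)/(8·35.0³·19) = 16.508 N/mm
W = mg = 1 × 9.81 = 9.81 N
½kδ² − Wδ − Wh = 0 → δ = (W + √(W² + 2kWh))/k
δ = (9.81 + √(96.236 + 48582.8))/16.508 = (9.81 + 220.63)/16.508 = 13.96 mm

14.0 mm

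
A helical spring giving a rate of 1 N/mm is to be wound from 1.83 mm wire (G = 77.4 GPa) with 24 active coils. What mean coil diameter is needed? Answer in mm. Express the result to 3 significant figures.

D = (Gd⁴/(8N_a·k))^(1/3) = (77.4×10³·1.83⁴/(8·24·1))^(1/3)
  = (4521.1)^(1/3) = 16.5354 mm

16.5 mm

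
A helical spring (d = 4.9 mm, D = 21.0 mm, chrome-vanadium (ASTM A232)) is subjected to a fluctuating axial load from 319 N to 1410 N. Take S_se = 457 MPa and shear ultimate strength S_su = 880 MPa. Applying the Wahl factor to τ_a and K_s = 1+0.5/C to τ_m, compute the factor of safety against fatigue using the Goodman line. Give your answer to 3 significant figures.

0.805

C = D/d = 21.0/4.9 = 4.2857; K_W = (4C−1)/(4C−4)+0.615/C = 1.3718; K_s = 1+0.5/C = 1.1167
F_a = (F_max−F_min)/2 = 545.5 N; F_m = (F_max+F_min)/2 = 864.5 N
τ_a = K_W·8F_aD/(πd³) = 1.3718 × 247.95 = 340.13 MPa
τ_m = K_s·8F_mD/(πd³) = 1.1167 × 392.95 = 438.79 MPa
Goodman: 1/n_f = τ_a/S_se + τ_m/S_su = 340.13/457 + 438.79/880 = 0.74427 + 0.49863 = 1.2429
n_f = 1/1.2429 = 0.8046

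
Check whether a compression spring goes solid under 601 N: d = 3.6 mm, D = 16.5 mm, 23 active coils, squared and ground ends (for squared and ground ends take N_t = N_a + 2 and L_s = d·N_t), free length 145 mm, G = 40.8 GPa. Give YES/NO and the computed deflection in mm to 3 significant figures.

k = Gd⁴/(8D³N_a) = (40.8×10³)(3.6⁴)/(8·16.5³·23) = 8.2909 N/mm
N_t = 25; L_s = 3.6·25 = 90 mm; δ_solid = L₀ − L_s = 145 − 90 = 55 mm
δ = F/k = 601/8.2909 = 72.489 mm
δ ≥ δ_solid → spring goes solid

YES, δ = 72.5 mm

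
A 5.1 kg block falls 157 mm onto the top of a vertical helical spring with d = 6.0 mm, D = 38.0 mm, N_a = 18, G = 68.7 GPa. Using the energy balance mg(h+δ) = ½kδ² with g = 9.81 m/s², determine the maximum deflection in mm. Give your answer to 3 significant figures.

42.0 mm

k = Gd⁴/(8D³N_a) = (68.7×10³)(6.0⁴)/(8·38.0³·18) = 11.268 N/mm
W = mg = 5.1 × 9.81 = 50.031 N
½kδ² − Wδ − Wh = 0 → δ = (W + √(W² + 2kWh))/k
δ = (50.031 + √(2503.1 + 177018))/11.268 = (50.031 + 423.7)/11.268 = 42.042 mm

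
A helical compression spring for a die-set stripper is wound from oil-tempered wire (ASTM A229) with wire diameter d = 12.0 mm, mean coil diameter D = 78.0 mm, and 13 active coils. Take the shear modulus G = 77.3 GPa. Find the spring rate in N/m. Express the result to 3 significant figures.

k = Gd⁴/(8D³N_a) = (77.3×10³ × 12.0⁴) / (8 × 78.0³ × 13)
  = 1.60289e+09 / 4.93534e+07 = 32.478 N/mm = 32478 N/m

32500 N/m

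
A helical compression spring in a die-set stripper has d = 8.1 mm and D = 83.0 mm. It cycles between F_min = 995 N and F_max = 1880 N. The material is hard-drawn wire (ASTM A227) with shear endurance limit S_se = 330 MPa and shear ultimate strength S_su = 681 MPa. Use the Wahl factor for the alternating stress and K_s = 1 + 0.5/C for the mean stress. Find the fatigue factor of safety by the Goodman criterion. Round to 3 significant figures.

0.672

C = D/d = 83.0/8.1 = 10.2469; K_W = (4C−1)/(4C−4)+0.615/C = 1.1411; K_s = 1+0.5/C = 1.0488
F_a = (F_max−F_min)/2 = 442.5 N; F_m = (F_max+F_min)/2 = 1437.5 N
τ_a = K_W·8F_aD/(πd³) = 1.1411 × 175.99 = 200.82 MPa
τ_m = K_s·8F_mD/(πd³) = 1.0488 × 571.7 = 599.6 MPa
Goodman: 1/n_f = τ_a/S_se + τ_m/S_su = 200.82/330 + 599.6/681 = 0.60855 + 0.88047 = 1.489
n_f = 1/1.489 = 0.6716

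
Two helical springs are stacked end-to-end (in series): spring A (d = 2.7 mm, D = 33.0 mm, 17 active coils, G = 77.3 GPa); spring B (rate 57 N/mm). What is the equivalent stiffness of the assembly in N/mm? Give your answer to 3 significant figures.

0.828 N/mm

k_A = Gd⁴/(8D³N_a) = (77.3×10³)(2.7⁴)/(8·33.0³·17) = 0.84053 N/mm
Series: 1/k_eq = 1/0.84053 + 1/57 = 1.2073; k_eq = 0.82832 N/mm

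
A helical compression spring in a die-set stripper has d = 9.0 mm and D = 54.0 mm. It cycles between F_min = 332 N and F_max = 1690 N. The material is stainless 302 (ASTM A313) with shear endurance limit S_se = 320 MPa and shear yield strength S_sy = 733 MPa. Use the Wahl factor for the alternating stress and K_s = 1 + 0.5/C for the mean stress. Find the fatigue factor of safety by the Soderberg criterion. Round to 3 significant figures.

C = D/d = 54.0/9.0 = 6.0000; K_W = (4C−1)/(4C−4)+0.615/C = 1.2525; K_s = 1+0.5/C = 1.0833
F_a = (F_max−F_min)/2 = 679 N; F_m = (F_max+F_min)/2 = 1011 N
τ_a = K_W·8F_aD/(πd³) = 1.2525 × 128.08 = 160.42 MPa
τ_m = K_s·8F_mD/(πd³) = 1.0833 × 190.7 = 206.59 MPa
Soderberg: 1/n_f = τ_a/S_se + τ_m/S_sy = 160.42/320 + 206.59/733 = 0.50131 + 0.28185 = 0.78316
n_f = 1/0.78316 = 1.277

1.28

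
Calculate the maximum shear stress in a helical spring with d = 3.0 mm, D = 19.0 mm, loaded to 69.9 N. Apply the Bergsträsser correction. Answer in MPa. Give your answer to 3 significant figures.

Spring index C = D/d = 19.0/3.0 = 6.3333
K_B = (4C+2)/(4C−3) = 27.333/22.333 = 1.2239
τ₀ = 8FD/(πd³) = 8·69.9·19.0/(π·3.0³) = 10624.8/84.823 = 125.26 MPa
τ_max = K·τ₀ = 1.2239 × 125.26 = 153.3 MPa

153 MPa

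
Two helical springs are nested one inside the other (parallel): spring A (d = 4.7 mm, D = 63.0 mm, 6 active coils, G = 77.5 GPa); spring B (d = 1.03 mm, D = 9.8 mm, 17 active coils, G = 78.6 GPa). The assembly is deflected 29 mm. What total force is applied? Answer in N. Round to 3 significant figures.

111 N

k_A = Gd⁴/(8D³N_a) = (77.5×10³)(4.7⁴)/(8·63.0³·6) = 3.1509 N/mm
k_B = Gd⁴/(8D³N_a) = (78.6×10³)(1.03⁴)/(8·9.8³·17) = 0.69112 N/mm
Parallel: k_eq = 3.1509 + 0.69112 = 3.842 N/mm
F = k_eq·δ = 3.842·29 = 111.42 N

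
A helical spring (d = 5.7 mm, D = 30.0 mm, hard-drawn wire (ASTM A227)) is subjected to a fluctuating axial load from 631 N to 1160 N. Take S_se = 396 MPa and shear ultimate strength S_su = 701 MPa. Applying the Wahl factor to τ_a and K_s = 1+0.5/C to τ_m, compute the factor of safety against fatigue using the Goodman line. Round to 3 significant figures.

C = D/d = 30.0/5.7 = 5.2632; K_W = (4C−1)/(4C−4)+0.615/C = 1.2928; K_s = 1+0.5/C = 1.0950
F_a = (F_max−F_min)/2 = 264.5 N; F_m = (F_max+F_min)/2 = 895.5 N
τ_a = K_W·8F_aD/(πd³) = 1.2928 × 109.11 = 141.05 MPa
τ_m = K_s·8F_mD/(πd³) = 1.0950 × 369.4 = 404.5 MPa
Goodman: 1/n_f = τ_a/S_se + τ_m/S_su = 141.05/396 + 404.5/701 = 0.35620 + 0.57703 = 0.93323
n_f = 1/0.93323 = 1.072

1.07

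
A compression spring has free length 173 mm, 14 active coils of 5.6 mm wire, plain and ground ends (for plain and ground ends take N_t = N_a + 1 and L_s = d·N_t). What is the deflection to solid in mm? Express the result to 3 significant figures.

89.0 mm

N_t = 15; L_s = 5.6·15 = 84 mm
δ_solid = L₀ − L_s = 173 − 84 = 89 mm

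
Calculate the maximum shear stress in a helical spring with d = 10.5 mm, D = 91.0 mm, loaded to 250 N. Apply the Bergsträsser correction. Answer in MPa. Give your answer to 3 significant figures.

Spring index C = D/d = 91.0/10.5 = 8.6667
K_B = (4C+2)/(4C−3) = 36.667/31.667 = 1.1579
τ₀ = 8FD/(πd³) = 8·250·91.0/(π·10.5³) = 182000/3636.8 = 50.044 MPa
τ_max = K·τ₀ = 1.1579 × 50.044 = 57.946 MPa

57.9 MPa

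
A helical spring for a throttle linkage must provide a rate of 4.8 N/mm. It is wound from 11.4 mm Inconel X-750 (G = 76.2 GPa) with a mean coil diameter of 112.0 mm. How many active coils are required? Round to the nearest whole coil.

N_a = Gd⁴/(8D³k) = (76.2×10³ × 11.4⁴)/(8 × 112.0³ × 4.8)
    = 1.28699e+09 / 5.39492e+07 = 23.86 → 24 coils

24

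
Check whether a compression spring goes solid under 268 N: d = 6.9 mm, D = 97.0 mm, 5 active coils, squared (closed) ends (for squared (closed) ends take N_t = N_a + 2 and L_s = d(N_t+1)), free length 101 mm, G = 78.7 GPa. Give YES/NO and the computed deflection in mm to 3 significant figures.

YES, δ = 54.8 mm

k = Gd⁴/(8D³N_a) = (78.7×10³)(6.9⁴)/(8·97.0³·5) = 4.8865 N/mm
N_t = 7; L_s = 6.9·8 = 55.2 mm; δ_solid = L₀ − L_s = 101 − 55.2 = 45.8 mm
δ = F/k = 268/4.8865 = 54.845 mm
δ ≥ δ_solid → spring goes solid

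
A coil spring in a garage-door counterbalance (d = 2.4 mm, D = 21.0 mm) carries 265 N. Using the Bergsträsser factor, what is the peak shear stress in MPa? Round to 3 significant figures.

1190 MPa

Spring index C = D/d = 21.0/2.4 = 8.7500
K_B = (4C+2)/(4C−3) = 37.000/32.000 = 1.1562
τ₀ = 8FD/(πd³) = 8·265·21.0/(π·2.4³) = 44520/43.429 = 1025.1 MPa
τ_max = K·τ₀ = 1.1562 × 1025.1 = 1185.3 MPa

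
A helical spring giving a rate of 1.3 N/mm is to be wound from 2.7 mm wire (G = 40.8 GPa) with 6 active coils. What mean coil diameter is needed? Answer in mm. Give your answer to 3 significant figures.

32.6 mm

D = (Gd⁴/(8N_a·k))^(1/3) = (40.8×10³·2.7⁴/(8·6·1.3))^(1/3)
  = (34748.1)^(1/3) = 32.6320 mm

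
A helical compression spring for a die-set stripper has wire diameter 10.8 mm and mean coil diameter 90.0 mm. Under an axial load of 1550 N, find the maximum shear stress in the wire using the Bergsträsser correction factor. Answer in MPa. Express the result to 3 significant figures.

Spring index C = D/d = 90.0/10.8 = 8.3333
K_B = (4C+2)/(4C−3) = 35.333/30.333 = 1.1648
τ₀ = 8FD/(πd³) = 8·1550·90.0/(π·10.8³) = 1.116e+06/3957.5 = 282 MPa
τ_max = K·τ₀ = 1.1648 × 282 = 328.48 MPa

328 MPa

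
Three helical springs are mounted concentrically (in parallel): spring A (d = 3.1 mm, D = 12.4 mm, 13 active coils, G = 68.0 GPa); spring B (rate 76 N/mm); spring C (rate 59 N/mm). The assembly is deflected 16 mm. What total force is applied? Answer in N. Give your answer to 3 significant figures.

k_A = Gd⁴/(8D³N_a) = (68.0×10³)(3.1⁴)/(8·12.4³·13) = 31.671 N/mm
Parallel: k_eq = 31.671 + 76 + 59 = 166.67 N/mm
F = k_eq·δ = 166.67·16 = 2666.7 N

2670 N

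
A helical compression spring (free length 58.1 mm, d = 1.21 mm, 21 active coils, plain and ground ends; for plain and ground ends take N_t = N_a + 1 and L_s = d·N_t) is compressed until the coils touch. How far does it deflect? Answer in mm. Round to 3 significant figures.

N_t = 22; L_s = 1.21·22 = 26.62 mm
δ_solid = L₀ − L_s = 58.1 − 26.62 = 31.48 mm

31.5 mm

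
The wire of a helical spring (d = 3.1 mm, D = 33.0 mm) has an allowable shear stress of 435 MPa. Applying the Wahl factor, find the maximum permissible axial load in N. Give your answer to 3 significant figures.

136 N

C = D/d = 33.0/3.1 = 10.6452
K_W = (4C−1)/(4C−4) + 0.615/C = 41.581/38.581 + 0.0578 = 1.1355
τ_max = K·8FD/(πd³) → F_max = τ_allow·πd³/(8DK)
F_max = 435·π·3.1³/(8·33.0·1.1355) = 40712/299.78 = 135.81 N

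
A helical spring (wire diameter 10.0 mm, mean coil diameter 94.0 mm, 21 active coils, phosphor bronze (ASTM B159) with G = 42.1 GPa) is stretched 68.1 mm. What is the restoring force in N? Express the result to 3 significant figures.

205 N

k = Gd⁴/(8D³N_a) = (42.1×10³)(10.0⁴)/(8·94.0³·21) = 3.0171 N/mm
F = k·δ = 3.0171 × 68.1 = 205.46 N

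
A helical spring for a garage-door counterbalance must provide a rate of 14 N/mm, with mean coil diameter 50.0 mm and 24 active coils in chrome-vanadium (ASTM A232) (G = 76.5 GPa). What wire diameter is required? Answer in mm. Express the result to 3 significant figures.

8.14 mm

d = (8D³N_a·k / G)^(1/4) = (8·50.0³·24·14 / (76.5×10³))^0.25
  = (4392.2)^0.25 = 8.1408 mm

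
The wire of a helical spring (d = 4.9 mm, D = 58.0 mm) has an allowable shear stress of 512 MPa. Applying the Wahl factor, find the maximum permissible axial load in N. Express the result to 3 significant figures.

C = D/d = 58.0/4.9 = 11.8367
K_W = (4C−1)/(4C−4) + 0.615/C = 46.347/43.347 + 0.0520 = 1.1212
τ_max = K·8FD/(πd³) → F_max = τ_allow·πd³/(8DK)
F_max = 512·π·4.9³/(8·58.0·1.1212) = 1.8924e+05/520.22 = 363.76 N

364 N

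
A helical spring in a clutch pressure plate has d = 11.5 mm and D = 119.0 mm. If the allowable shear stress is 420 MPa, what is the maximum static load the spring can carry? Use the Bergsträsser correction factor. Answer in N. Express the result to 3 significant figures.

C = D/d = 119.0/11.5 = 10.3478
K_B = (4C+2)/(4C−3) = 43.391/38.391 = 1.1302
τ_max = K·8FD/(πd³) → F_max = τ_allow·πd³/(8DK)
F_max = 420·π·11.5³/(8·119.0·1.1302) = 2.0067e+06/1076 = 1865 N

1870 N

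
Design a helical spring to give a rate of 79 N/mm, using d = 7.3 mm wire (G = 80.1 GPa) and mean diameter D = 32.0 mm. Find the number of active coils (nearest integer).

N_a = Gd⁴/(8D³k) = (80.1×10³ × 7.3⁴)/(8 × 32.0³ × 79)
    = 2.2747e+08 / 2.07094e+07 = 10.98 → 11 coils

11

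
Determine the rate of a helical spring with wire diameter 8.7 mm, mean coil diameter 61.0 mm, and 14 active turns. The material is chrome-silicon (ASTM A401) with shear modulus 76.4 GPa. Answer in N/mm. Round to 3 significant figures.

k = Gd⁴/(8D³N_a) = (76.4×10³ × 8.7⁴) / (8 × 61.0³ × 14)
  = 4.37694e+08 / 2.54219e+07 = 17.217 N/mm

17.2 N/mm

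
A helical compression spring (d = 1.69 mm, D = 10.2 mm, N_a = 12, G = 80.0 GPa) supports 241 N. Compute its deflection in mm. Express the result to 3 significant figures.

k = Gd⁴/(8D³N_a) = (80.0×10³)(1.69⁴)/(8·10.2³·12) = 6.4057 N/mm
δ = F/k = 241 / 6.4057 = 37.623 mm

37.6 mm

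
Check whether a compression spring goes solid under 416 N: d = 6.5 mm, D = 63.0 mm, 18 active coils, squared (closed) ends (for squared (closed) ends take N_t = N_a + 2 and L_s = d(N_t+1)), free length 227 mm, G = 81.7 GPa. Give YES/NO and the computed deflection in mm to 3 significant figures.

k = Gd⁴/(8D³N_a) = (81.7×10³)(6.5⁴)/(8·63.0³·18) = 4.0503 N/mm
N_t = 20; L_s = 6.5·21 = 136.5 mm; δ_solid = L₀ − L_s = 227 − 136.5 = 90.5 mm
δ = F/k = 416/4.0503 = 102.71 mm
δ ≥ δ_solid → spring goes solid

YES, δ = 103 mm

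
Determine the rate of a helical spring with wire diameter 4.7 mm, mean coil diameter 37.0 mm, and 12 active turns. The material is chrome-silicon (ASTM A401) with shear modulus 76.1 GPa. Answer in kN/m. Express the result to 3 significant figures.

7.64 kN/m

k = Gd⁴/(8D³N_a) = (76.1×10³ × 4.7⁴) / (8 × 37.0³ × 12)
  = 3.71344e+07 / 4.86269e+06 = 7.6366 N/mm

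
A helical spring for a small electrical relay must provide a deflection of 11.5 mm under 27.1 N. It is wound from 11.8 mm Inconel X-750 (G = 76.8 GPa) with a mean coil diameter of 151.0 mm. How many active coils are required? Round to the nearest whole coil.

23

Required rate k = F/δ = 27.1/11.5 = 2.3565 N/mm
N_a = Gd⁴/(8D³k) = (76.8×10³ × 11.8⁴)/(8 × 151.0³ × 2.3565)
    = 1.48898e+09 / 6.49071e+07 = 22.94 → 23 coils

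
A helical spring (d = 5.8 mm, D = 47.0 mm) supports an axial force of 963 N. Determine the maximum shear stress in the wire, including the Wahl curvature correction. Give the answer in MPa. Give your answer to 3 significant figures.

Spring index C = D/d = 47.0/5.8 = 8.1034
K_W = (4C−1)/(4C−4) + 0.615/C = 31.414/28.414 + 0.0759 = 1.1815
τ₀ = 8FD/(πd³) = 8·963·47.0/(π·5.8³) = 362088/612.96 = 590.72 MPa
τ_max = K·τ₀ = 1.1815 × 590.72 = 697.92 MPa

698 MPa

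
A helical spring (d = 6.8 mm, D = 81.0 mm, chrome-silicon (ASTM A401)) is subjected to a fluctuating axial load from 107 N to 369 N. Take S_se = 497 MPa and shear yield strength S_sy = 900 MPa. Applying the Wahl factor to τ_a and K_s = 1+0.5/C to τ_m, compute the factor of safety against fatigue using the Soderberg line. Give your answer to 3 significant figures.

2.67

C = D/d = 81.0/6.8 = 11.9118; K_W = (4C−1)/(4C−4)+0.615/C = 1.1204; K_s = 1+0.5/C = 1.0420
F_a = (F_max−F_min)/2 = 131 N; F_m = (F_max+F_min)/2 = 238 N
τ_a = K_W·8F_aD/(πd³) = 1.1204 × 85.935 = 96.278 MPa
τ_m = K_s·8F_mD/(πd³) = 1.0420 × 156.13 = 162.68 MPa
Soderberg: 1/n_f = τ_a/S_se + τ_m/S_sy = 96.278/497 + 162.68/900 = 0.19372 + 0.18075 = 0.37447
n_f = 1/0.37447 = 2.67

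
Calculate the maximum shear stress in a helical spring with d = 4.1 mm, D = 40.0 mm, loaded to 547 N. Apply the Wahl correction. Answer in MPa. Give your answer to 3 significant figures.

Spring index C = D/d = 40.0/4.1 = 9.7561
K_W = (4C−1)/(4C−4) + 0.615/C = 38.024/35.024 + 0.0630 = 1.1487
τ₀ = 8FD/(πd³) = 8·547·40.0/(π·4.1³) = 175040/216.52 = 808.42 MPa
τ_max = K·τ₀ = 1.1487 × 808.42 = 928.62 MPa

929 MPa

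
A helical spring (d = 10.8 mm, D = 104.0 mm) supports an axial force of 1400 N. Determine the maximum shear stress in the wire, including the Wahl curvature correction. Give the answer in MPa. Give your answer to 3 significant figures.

339 MPa

Spring index C = D/d = 104.0/10.8 = 9.6296
K_W = (4C−1)/(4C−4) + 0.615/C = 37.519/34.519 + 0.0639 = 1.1508
τ₀ = 8FD/(πd³) = 8·1400·104.0/(π·10.8³) = 1.1648e+06/3957.5 = 294.33 MPa
τ_max = K·τ₀ = 1.1508 × 294.33 = 338.7 MPa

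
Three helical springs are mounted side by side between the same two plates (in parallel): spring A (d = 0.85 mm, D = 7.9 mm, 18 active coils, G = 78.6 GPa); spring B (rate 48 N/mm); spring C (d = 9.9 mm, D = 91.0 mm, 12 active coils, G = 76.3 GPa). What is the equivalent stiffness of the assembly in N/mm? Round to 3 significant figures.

k_A = Gd⁴/(8D³N_a) = (78.6×10³)(0.85⁴)/(8·7.9³·18) = 0.5779 N/mm
k_C = Gd⁴/(8D³N_a) = (76.3×10³)(9.9⁴)/(8·91.0³·12) = 10.131 N/mm
Parallel: k_eq = 0.5779 + 48 + 10.131 = 58.709 N/mm

58.7 N/mm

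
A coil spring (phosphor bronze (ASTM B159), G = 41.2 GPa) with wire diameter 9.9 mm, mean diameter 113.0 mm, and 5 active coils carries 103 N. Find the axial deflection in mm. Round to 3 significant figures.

15.0 mm

k = Gd⁴/(8D³N_a) = (41.2×10³)(9.9⁴)/(8·113.0³·5) = 6.8571 N/mm
δ = F/k = 103 / 6.8571 = 15.021 mm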